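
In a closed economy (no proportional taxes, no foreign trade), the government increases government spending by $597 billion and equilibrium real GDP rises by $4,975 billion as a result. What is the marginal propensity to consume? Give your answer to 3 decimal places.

Implied spending multiplier k = ΔY/ΔG = 4,975/597 ≈ 8.3333.
Since k = 1/(1 − MPC), MPC = 1 − 1/k = 1 − ΔG/ΔY = 1 − 597/4,975 = 0.880.

0.880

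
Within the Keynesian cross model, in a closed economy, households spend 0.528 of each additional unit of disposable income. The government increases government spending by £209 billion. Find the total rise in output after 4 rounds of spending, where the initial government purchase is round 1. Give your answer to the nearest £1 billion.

Round 1 adds ΔG = £209 billion; each later round is MPC = 0.528 times the previous.
After 4 rounds: 209 + 110.352 + 58.265856 + 30.764371968 = ΔG·(1 − c^4)/(1 − c) = 209 × (1 − 0.077720518656)/0.472 ≈ £408 billion.

£408 billion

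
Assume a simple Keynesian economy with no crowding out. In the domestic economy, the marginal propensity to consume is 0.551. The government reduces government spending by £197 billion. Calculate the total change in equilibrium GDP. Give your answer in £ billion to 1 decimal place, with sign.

−£438.8 billion

Government-spending multiplier = 1/(1 − MPC) = 1/(1 − 0.551) = 1/0.449 ≈ 2.227.
ΔY = k × ΔG = (−£197 billion) / 0.449 ≈ −£438.8 billion.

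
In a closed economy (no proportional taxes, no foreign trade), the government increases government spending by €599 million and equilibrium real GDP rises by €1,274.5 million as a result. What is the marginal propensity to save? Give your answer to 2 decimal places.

Implied spending multiplier k = ΔY/ΔG = 1,274.5/599 ≈ 2.1277.
Since k = 1/(1 − MPC), MPC = 1 − 1/k = 1 − ΔG/ΔY = 1 − 599/1,274.5 ≈ 0.53.
MPS = 1 − MPC = 0.47.

0.47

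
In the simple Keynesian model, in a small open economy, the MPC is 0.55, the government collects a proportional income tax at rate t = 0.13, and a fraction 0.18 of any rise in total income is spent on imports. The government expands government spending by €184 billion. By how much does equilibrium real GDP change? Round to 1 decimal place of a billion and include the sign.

+€262.3 billion

Spending multiplier = 1/(1 − c(1−t) + m) = 1/(1 − 0.55×0.87 + 0.18) = 1/0.7015 ≈ 1.426.
ΔY = k × ΔG = (+€184 billion) / 0.7015 ≈ +€262.3 billion.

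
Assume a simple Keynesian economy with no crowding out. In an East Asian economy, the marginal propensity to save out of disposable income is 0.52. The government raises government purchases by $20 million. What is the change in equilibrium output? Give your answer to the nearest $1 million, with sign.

MPC = 1 − MPS = 1 − 0.52 = 0.48.
Government-spending multiplier = 1/(1 − MPC) = 1/(1 − 0.48) = 1/0.52 ≈ 1.923.
ΔY = k × ΔG = (+$20 million) / 0.52 ≈ +$38 million.

+$38 million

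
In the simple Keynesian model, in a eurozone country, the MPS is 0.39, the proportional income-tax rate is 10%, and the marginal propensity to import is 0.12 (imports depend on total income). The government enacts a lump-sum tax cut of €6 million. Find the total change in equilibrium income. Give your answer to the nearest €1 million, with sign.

MPC = 1 − MPS = 1 − 0.39 = 0.61.
A lump-sum tax change of −€6 million shifts disposable income by +€6 million; first-round consumption changes by −c × ΔT = −0.61 × (−€6 million) = +€3.66 million.
Expenditure multiplier = 1/(1 − c(1−t) + m) = 1/(1 − 0.61×0.9 + 0.12) = 1/0.571 ≈ 1.751.
The tax multiplier is −c × k ≈ −1.068, so ΔY = k × (−c·ΔT) = (+€3.66 million) / 0.571 ≈ +€6 million.

+€6 million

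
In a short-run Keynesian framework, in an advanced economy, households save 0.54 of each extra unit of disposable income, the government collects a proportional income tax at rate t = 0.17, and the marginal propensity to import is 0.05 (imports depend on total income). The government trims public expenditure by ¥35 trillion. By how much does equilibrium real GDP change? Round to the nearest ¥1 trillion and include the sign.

MPC = 1 − MPS = 1 − 0.54 = 0.46.
Government-spending multiplier = 1/(1 − c(1−t) + m) = 1/(1 − 0.46×0.83 + 0.05) = 1/0.6682 ≈ 1.497.
ΔY = k × ΔG = (−¥35 trillion) / 0.6682 ≈ −¥52 trillion.

−¥52 trillion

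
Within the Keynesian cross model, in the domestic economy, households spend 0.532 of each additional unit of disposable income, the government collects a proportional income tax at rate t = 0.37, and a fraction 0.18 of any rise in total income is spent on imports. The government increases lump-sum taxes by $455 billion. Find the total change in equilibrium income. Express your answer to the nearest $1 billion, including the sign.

−$287 billion

A lump-sum tax change of +$455 billion shifts disposable income by −$455 billion; first-round consumption changes by −c × ΔT = −0.532 × (+$455 billion) = −$242.06 billion.
Expenditure multiplier = 1/(1 − c(1−t) + m) = 1/(1 − 0.532×0.63 + 0.18) = 1/0.84484 ≈ 1.184.
The tax multiplier is −c × k ≈ −0.63, so ΔY = k × (−c·ΔT) = (−$242.06 billion) / 0.84484 ≈ −$287 billion.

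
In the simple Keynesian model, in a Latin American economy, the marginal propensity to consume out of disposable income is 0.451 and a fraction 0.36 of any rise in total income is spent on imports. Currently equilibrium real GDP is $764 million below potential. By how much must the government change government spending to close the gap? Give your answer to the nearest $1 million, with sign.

+$694 million

Spending multiplier = 1/(1 − c + m) = 1/(1 − 0.451 + 0.36) = 1/0.909 ≈ 1.1.
Need ΔY = +$764 million, so ΔG = ΔY/k = (+$764 million) × 0.909 ≈ +$694 million.
The government should increase government spending by $694 million.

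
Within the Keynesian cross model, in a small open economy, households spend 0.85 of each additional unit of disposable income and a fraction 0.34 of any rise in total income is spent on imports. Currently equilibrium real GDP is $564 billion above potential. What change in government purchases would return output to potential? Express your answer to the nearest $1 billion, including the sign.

Spending multiplier = 1/(1 − c + m) = 1/(1 − 0.85 + 0.34) = 1/0.49 ≈ 2.041.
Need ΔY = −$564 billion, so ΔG = ΔY/k = (−$564 billion) × 0.49 ≈ −$276 billion.
The government should cut government purchases by $276 billion.

−$276 billion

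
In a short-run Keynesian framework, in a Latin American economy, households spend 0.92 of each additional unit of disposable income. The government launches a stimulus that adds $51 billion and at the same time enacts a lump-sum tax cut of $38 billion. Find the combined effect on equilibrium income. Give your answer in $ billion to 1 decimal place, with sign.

Expenditure multiplier = 1/(1 − MPC) = 1/(1 − 0.92) = 1/0.08 = 12.5.
ΔG contributes k·ΔG = (+$51 billion) / 0.08 = +$637.5 billion.
ΔT of −$38 billion changes first-round spending by −c·ΔT = +$34.96 billion, contributing k·(−c·ΔT) = (+$34.96 billion) / 0.08 = +$437 billion.
Net ΔY = k(ΔG − c·ΔT) = (+$85.96 billion) / 0.08 = +$1,074.5 billion.

+$1,074.5 billion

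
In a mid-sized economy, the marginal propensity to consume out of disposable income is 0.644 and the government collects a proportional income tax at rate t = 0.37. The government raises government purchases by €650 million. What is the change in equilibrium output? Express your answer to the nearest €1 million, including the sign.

+€1,094 million

Spending multiplier = 1/(1 − c(1−t)) = 1/(1 − 0.644×0.63) = 1/0.59428 ≈ 1.683.
ΔY = k × ΔG = (+€650 million) / 0.59428 ≈ +€1,094 million.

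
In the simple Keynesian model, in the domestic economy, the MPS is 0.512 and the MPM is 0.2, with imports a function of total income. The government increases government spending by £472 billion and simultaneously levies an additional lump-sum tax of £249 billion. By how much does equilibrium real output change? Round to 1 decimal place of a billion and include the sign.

MPC = 1 − MPS = 1 − 0.512 = 0.488.
Expenditure multiplier = 1/(1 − c + m) = 1/(1 − 0.488 + 0.2) = 1/0.712 ≈ 1.404.
ΔG contributes k·ΔG = (+£472 billion) / 0.712 ≈ +£662.9 billion.
ΔT of +£249 billion changes first-round spending by −c·ΔT = −£121.512 billion, contributing k·(−c·ΔT) = (−£121.512 billion) / 0.712 ≈ −£170.7 billion.
Net ΔY = k(ΔG − c·ΔT) = (+£350.488 billion) / 0.712 ≈ +£492.3 billion.

+£492.3 billion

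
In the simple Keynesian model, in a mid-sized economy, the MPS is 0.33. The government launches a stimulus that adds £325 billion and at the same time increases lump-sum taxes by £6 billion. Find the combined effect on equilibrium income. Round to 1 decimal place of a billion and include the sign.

MPC = 1 − MPS = 1 − 0.33 = 0.67.
Expenditure multiplier = 1/(1 − MPC) = 1/(1 − 0.67) = 1/0.33 ≈ 3.03.
ΔG contributes k·ΔG = (+£325 billion) / 0.33 ≈ +£984.8 billion.
ΔT of +£6 billion changes first-round spending by −c·ΔT = −£4.02 billion, contributing k·(−c·ΔT) = (−£4.02 billion) / 0.33 ≈ −£12.2 billion.
Net ΔY = k(ΔG − c·ΔT) = (+£320.98 billion) / 0.33 ≈ +£972.7 billion.

+£972.7 billion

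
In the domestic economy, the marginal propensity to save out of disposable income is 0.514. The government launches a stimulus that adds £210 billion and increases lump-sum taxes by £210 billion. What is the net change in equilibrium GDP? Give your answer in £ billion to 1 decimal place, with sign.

+£210.0 billion

MPC = 1 − MPS = 1 − 0.514 = 0.486.
Expenditure multiplier = 1/(1 − MPC) = 1/(1 − 0.486) = 1/0.514 ≈ 1.946.
ΔG contributes k·ΔG = (+£210 billion) / 0.514 ≈ +£408.6 billion.
ΔT of +£210 billion changes first-round spending by −c·ΔT = −£102.06 billion, contributing k·(−c·ΔT) = (−£102.06 billion) / 0.514 ≈ −£198.6 billion.
With ΔG = ΔT and no other leakages, the balanced-budget multiplier is 1, so ΔY = ΔG = +£210 billion.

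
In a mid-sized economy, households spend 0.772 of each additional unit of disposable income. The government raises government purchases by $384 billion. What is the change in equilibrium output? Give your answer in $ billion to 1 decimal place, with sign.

Expenditure multiplier = 1/(1 − MPC) = 1/(1 − 0.772) = 1/0.228 ≈ 4.386.
ΔY = k × ΔG = (+$384 billion) / 0.228 ≈ +$1,684.2 billion.

+$1,684.2 billion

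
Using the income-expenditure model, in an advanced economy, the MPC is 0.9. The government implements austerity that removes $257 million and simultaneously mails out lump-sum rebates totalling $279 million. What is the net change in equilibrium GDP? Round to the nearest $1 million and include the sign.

Expenditure multiplier = 1/(1 − MPC) = 1/(1 − 0.9) = 1/0.1 = 10.
ΔG contributes k·ΔG = (−$257 million) / 0.1 = −$2,570 million.
ΔT of −$279 million changes first-round spending by −c·ΔT = +$251.1 million, contributing k·(−c·ΔT) = (+$251.1 million) / 0.1 = +$2,511 million.
Net ΔY = k(ΔG − c·ΔT) = (−$5.9 million) / 0.1 = −$59 million.

−$59 million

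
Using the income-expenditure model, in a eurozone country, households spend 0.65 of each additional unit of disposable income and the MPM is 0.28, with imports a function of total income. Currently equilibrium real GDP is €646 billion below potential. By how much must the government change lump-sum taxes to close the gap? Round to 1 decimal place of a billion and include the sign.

−€626.1 billion

Spending multiplier = 1/(1 − c + m) = 1/(1 − 0.65 + 0.28) = 1/0.63 ≈ 1.587.
Tax multiplier = −c·k = −0.65/0.63 ≈ −1.032. Need ΔY = +€646 billion, so ΔT = ΔY/(−c·k) = −(+€646 billion) × 0.63 / 0.65 ≈ −€626.1 billion.
The government should cut lump-sum taxes by €626.1 billion.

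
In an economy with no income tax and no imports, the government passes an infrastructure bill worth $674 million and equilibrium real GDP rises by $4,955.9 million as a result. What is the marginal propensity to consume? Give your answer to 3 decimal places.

0.864

Implied spending multiplier k = ΔY/ΔG = 4,955.9/674 ≈ 7.353.
Since k = 1/(1 − MPC), MPC = 1 − 1/k = 1 − ΔG/ΔY = 1 − 674/4,955.9 ≈ 0.864.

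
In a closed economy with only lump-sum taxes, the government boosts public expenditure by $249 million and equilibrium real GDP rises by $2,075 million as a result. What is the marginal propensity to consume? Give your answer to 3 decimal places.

0.880

Implied spending multiplier k = ΔY/ΔG = 2,075/249 ≈ 8.3333.
Since k = 1/(1 − MPC), MPC = 1 − 1/k = 1 − ΔG/ΔY = 1 − 249/2,075 = 0.880.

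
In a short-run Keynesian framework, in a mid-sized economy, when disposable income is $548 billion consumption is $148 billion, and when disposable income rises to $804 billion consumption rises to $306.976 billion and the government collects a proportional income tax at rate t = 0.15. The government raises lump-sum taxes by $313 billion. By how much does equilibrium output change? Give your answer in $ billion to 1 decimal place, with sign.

MPC = ΔC/ΔYd = (306.976 − 148)/(804 − 548) = 158.976/256 = 0.621.
A lump-sum tax change of +$313 billion shifts disposable income by −$313 billion; first-round consumption changes by −c × ΔT = −0.621 × (+$313 billion) = −$194.373 billion.
Expenditure multiplier = 1/(1 − c(1−t)) = 1/(1 − 0.621×0.85) = 1/0.47215 ≈ 2.118.
The tax multiplier is −c × k ≈ −1.315, so ΔY = k × (−c·ΔT) = (−$194.373 billion) / 0.47215 ≈ −$411.7 billion.

−$411.7 billion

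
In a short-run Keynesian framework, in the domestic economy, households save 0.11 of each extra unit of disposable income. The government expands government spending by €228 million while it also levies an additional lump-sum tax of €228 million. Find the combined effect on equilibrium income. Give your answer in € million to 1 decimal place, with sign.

+€228.0 million

MPC = 1 − MPS = 1 − 0.11 = 0.89.
Expenditure multiplier = 1/(1 − MPC) = 1/(1 − 0.89) = 1/0.11 ≈ 9.091.
ΔG contributes k·ΔG = (+€228 million) / 0.11 ≈ +€2,072.7 million.
ΔT of +€228 million changes first-round spending by −c·ΔT = −€202.92 million, contributing k·(−c·ΔT) = (−€202.92 million) / 0.11 ≈ −€1,844.7 million.
With ΔG = ΔT and no other leakages, the balanced-budget multiplier is 1, so ΔY = ΔG = +€228 million.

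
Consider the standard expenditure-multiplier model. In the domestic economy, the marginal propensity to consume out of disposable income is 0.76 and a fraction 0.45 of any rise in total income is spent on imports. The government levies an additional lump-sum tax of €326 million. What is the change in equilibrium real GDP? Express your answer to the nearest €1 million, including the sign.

A lump-sum tax change of +€326 million shifts disposable income by −€326 million; first-round consumption changes by −c × ΔT = −0.76 × (+€326 million) = −€247.76 million.
Expenditure multiplier = 1/(1 − c + m) = 1/(1 − 0.76 + 0.45) = 1/0.69 ≈ 1.449.
The tax multiplier is −c × k ≈ −1.101, so ΔY = k × (−c·ΔT) = (−€247.76 million) / 0.69 ≈ −€359 million.

−€359 million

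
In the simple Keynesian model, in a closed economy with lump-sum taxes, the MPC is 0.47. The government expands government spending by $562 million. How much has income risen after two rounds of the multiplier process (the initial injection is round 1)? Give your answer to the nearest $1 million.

$826 million

Round 1 adds ΔG = $562 million; each later round is MPC = 0.47 times the previous.
After 2 rounds: 562 + 264.14 = ΔG·(1 − c^2)/(1 − c) = 562 × (1 − 0.2209)/0.53 ≈ $826 million.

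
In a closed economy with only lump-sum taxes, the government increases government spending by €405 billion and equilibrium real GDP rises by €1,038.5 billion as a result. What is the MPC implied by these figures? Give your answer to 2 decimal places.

Implied spending multiplier k = ΔY/ΔG = 1,038.5/405 ≈ 2.5642.
Since k = 1/(1 − MPC), MPC = 1 − 1/k = 1 − ΔG/ΔY = 1 − 405/1,038.5 ≈ 0.61.

0.61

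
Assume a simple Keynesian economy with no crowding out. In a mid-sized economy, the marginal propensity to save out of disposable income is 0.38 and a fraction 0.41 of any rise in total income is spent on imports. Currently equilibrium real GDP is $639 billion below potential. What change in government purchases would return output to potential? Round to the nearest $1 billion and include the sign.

MPC = 1 − MPS = 1 − 0.38 = 0.62.
Spending multiplier = 1/(1 − c + m) = 1/(1 − 0.62 + 0.41) = 1/0.79 ≈ 1.266.
Need ΔY = +$639 billion, so ΔG = ΔY/k = (+$639 billion) × 0.79 ≈ +$505 billion.
The government should increase government purchases by $505 billion.

+$505 billion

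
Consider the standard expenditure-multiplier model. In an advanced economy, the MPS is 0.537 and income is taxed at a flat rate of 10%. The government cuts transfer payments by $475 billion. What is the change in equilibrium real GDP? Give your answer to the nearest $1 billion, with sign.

MPC = 1 − MPS = 1 − 0.537 = 0.463.
The transfer change shifts disposable income by −$475 billion, so first-round consumption changes by c·ΔTR = 0.463 × (−$475 billion) = −$219.925 billion.
Expenditure multiplier = 1/(1 − c(1−t)) = 1/(1 − 0.463×0.9) = 1/0.5833 ≈ 1.714.
The transfer multiplier is c × k ≈ 0.794, so ΔY = k × (c·ΔTR) = (−$219.925 billion) / 0.5833 ≈ −$377 billion.

−$377 billion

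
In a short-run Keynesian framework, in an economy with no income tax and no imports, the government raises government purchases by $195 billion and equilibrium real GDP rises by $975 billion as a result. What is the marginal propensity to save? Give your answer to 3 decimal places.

Implied spending multiplier k = ΔY/ΔG = 975/195 = 5.
Since k = 1/(1 − MPC), MPC = 1 − 1/k = 1 − ΔG/ΔY = 1 − 195/975 = 0.800.
MPS = 1 − MPC = 0.200.

0.200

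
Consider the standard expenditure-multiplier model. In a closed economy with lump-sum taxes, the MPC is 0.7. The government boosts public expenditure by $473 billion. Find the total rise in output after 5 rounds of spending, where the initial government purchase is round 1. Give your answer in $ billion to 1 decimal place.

$1,311.7 billion

Round 1 adds ΔG = $473 billion; each later round is MPC = 0.7 times the previous.
After 5 rounds: 473 + 331.1 + 231.77 + 162.239 + 113.5673 = ΔG·(1 − c^5)/(1 − c) = 473 × (1 − 0.16807)/0.3 ≈ $1,311.7 billion.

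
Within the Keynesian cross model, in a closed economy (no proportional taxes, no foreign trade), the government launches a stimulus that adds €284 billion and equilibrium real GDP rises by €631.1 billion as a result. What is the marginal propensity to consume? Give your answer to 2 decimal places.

0.55

Implied spending multiplier k = ΔY/ΔG = 631.1/284 ≈ 2.2222.
Since k = 1/(1 − MPC), MPC = 1 − 1/k = 1 − ΔG/ΔY = 1 − 284/631.1 ≈ 0.55.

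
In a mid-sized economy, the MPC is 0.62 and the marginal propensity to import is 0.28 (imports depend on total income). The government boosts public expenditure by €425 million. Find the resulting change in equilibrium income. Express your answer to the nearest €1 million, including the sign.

+€644 million

Government-spending multiplier = 1/(1 − c + m) = 1/(1 − 0.62 + 0.28) = 1/0.66 ≈ 1.515.
ΔY = k × ΔG = (+€425 million) / 0.66 ≈ +€644 million.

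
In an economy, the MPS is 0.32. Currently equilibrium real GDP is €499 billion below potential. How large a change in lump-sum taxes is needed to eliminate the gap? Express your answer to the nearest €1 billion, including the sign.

−€235 billion

MPC = 1 − MPS = 1 − 0.32 = 0.68.
Spending multiplier = 1/(1 − MPC) = 1/(1 − 0.68) = 1/0.32 = 3.125.
Tax multiplier = −c·k = −0.68/0.32 = −2.125. Need ΔY = +€499 billion, so ΔT = ΔY/(−c·k) = −(+€499 billion) × 0.32 / 0.68 ≈ −€235 billion.
The government should cut lump-sum taxes by €235 billion.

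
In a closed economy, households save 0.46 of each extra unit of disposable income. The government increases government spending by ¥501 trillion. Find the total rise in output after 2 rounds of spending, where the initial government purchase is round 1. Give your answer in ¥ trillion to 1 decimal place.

MPC = 1 − MPS = 1 − 0.46 = 0.54.
Round 1 adds ΔG = ¥501 trillion; each later round is MPC = 0.54 times the previous.
After 2 rounds: 501 + 270.54 = ΔG·(1 − c^2)/(1 − c) = 501 × (1 − 0.2916)/0.46 ≈ ¥771.5 trillion.

¥771.5 trillion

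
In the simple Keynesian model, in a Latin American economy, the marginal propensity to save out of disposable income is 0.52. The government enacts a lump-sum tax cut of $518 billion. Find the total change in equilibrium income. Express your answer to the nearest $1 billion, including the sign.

+$478 billion

MPC = 1 − MPS = 1 − 0.52 = 0.48.
A lump-sum tax change of −$518 billion shifts disposable income by +$518 billion; first-round consumption changes by −c × ΔT = −0.48 × (−$518 billion) = +$248.64 billion.
Expenditure multiplier = 1/(1 − MPC) = 1/(1 − 0.48) = 1/0.52 ≈ 1.923.
The tax multiplier is −c × k ≈ −0.923, so ΔY = k × (−c·ΔT) = (+$248.64 billion) / 0.52 ≈ +$478 billion.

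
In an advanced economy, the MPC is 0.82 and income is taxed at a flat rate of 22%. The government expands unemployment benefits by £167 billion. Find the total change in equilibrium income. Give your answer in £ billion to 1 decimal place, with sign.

The transfer change shifts disposable income by +£167 billion, so first-round consumption changes by c·ΔTR = 0.82 × (+£167 billion) = +£136.94 billion.
Expenditure multiplier = 1/(1 − c(1−t)) = 1/(1 − 0.82×0.78) = 1/0.3604 ≈ 2.775.
The transfer multiplier is c × k ≈ 2.275, so ΔY = k × (c·ΔTR) = (+£136.94 billion) / 0.3604 ≈ +£380 billion.

+£380.0 billion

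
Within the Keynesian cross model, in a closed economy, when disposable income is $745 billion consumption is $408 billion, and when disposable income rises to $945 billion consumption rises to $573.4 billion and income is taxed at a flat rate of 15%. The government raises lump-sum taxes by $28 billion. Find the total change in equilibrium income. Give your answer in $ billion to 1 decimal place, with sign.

−$78.0 billion

MPC = ΔC/ΔYd = (573.4 − 408)/(945 − 745) = 165.4/200 = 0.827.
A lump-sum tax change of +$28 billion shifts disposable income by −$28 billion; first-round consumption changes by −c × ΔT = −0.827 × (+$28 billion) = −$23.156 billion.
Expenditure multiplier = 1/(1 − c(1−t)) = 1/(1 − 0.827×0.85) = 1/0.29705 ≈ 3.366.
The tax multiplier is −c × k ≈ −2.784, so ΔY = k × (−c·ΔT) = (−$23.156 billion) / 0.29705 ≈ −$78 billion.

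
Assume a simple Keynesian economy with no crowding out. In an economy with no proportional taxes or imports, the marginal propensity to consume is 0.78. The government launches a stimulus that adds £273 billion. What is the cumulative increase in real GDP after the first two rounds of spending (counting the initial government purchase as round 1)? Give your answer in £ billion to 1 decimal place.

£485.9 billion

Round 1 adds ΔG = £273 billion; each later round is MPC = 0.78 times the previous.
After 2 rounds: 273 + 212.94 = ΔG·(1 − c^2)/(1 − c) = 273 × (1 − 0.6084)/0.22 ≈ £485.9 billion.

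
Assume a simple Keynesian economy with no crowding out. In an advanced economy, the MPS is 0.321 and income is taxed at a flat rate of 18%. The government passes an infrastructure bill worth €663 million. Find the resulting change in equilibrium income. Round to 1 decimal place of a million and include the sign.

+€1,495.9 million

MPC = 1 − MPS = 1 − 0.321 = 0.679.
Spending multiplier = 1/(1 − c(1−t)) = 1/(1 − 0.679×0.82) = 1/0.44322 ≈ 2.256.
ΔY = k × ΔG = (+€663 million) / 0.44322 ≈ +€1,495.9 million.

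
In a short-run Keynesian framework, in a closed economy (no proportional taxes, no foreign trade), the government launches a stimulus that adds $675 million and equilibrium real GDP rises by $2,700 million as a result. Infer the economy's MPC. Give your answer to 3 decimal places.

Implied spending multiplier k = ΔY/ΔG = 2,700/675 = 4.
Since k = 1/(1 − MPC), MPC = 1 − 1/k = 1 − ΔG/ΔY = 1 − 675/2,700 = 0.750.

0.750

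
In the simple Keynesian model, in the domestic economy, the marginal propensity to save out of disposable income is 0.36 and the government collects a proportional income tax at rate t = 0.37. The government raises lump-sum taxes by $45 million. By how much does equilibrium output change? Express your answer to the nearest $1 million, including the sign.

−$48 million

MPC = 1 − MPS = 1 − 0.36 = 0.64.
A lump-sum tax change of +$45 million shifts disposable income by −$45 million; first-round consumption changes by −c × ΔT = −0.64 × (+$45 million) = −$28.8 million.
Expenditure multiplier = 1/(1 − c(1−t)) = 1/(1 − 0.64×0.63) = 1/0.5968 ≈ 1.676.
The tax multiplier is −c × k ≈ −1.072, so ΔY = k × (−c·ΔT) = (−$28.8 million) / 0.5968 ≈ −$48 million.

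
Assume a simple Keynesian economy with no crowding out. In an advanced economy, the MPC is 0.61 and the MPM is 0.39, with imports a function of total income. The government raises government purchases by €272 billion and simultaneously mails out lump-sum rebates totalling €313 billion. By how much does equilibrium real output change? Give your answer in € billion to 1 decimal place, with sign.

Expenditure multiplier = 1/(1 − c + m) = 1/(1 − 0.61 + 0.39) = 1/0.78 ≈ 1.282.
ΔG contributes k·ΔG = (+€272 billion) / 0.78 ≈ +€348.7 billion.
ΔT of −€313 billion changes first-round spending by −c·ΔT = +€190.93 billion, contributing k·(−c·ΔT) = (+€190.93 billion) / 0.78 ≈ +€244.8 billion.
Net ΔY = k(ΔG − c·ΔT) = (+€462.93 billion) / 0.78 = +€593.5 billion.

+€593.5 billion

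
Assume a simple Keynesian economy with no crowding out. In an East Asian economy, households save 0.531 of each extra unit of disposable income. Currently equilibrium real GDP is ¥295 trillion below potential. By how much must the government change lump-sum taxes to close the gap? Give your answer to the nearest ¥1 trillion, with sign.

MPC = 1 − MPS = 1 − 0.531 = 0.469.
Spending multiplier = 1/(1 − MPC) = 1/(1 − 0.469) = 1/0.531 ≈ 1.883.
Tax multiplier = −c·k = −0.469/0.531 ≈ −0.883. Need ΔY = +¥295 trillion, so ΔT = ΔY/(−c·k) = −(+¥295 trillion) × 0.531 / 0.469 ≈ −¥334 trillion.
The government should cut lump-sum taxes by ¥334 trillion.

−¥334 trillion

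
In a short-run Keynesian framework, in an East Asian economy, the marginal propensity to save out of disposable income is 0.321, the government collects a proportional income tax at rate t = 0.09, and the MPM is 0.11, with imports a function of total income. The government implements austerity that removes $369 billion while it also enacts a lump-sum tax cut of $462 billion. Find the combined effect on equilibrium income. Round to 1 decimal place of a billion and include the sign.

MPC = 1 − MPS = 1 − 0.321 = 0.679.
Expenditure multiplier = 1/(1 − c(1−t) + m) = 1/(1 − 0.679×0.91 + 0.11) = 1/0.49211 ≈ 2.032.
ΔG contributes k·ΔG = (−$369 billion) / 0.49211 ≈ −$749.8 billion.
ΔT of −$462 billion changes first-round spending by −c·ΔT = +$313.698 billion, contributing k·(−c·ΔT) = (+$313.698 billion) / 0.49211 ≈ +$637.5 billion.
Net ΔY = k(ΔG − c·ΔT) = (−$55.302 billion) / 0.49211 ≈ −$112.4 billion.

−$112.4 billion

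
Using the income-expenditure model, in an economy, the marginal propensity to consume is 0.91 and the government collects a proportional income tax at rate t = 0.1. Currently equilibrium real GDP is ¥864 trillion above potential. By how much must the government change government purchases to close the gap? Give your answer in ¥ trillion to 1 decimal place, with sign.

−¥156.4 trillion

Spending multiplier = 1/(1 − c(1−t)) = 1/(1 − 0.91×0.9) = 1/0.181 ≈ 5.525.
Need ΔY = −¥864 trillion, so ΔG = ΔY/k = (−¥864 trillion) × 0.181 ≈ −¥156.4 trillion.
The government should cut government purchases by ¥156.4 trillion.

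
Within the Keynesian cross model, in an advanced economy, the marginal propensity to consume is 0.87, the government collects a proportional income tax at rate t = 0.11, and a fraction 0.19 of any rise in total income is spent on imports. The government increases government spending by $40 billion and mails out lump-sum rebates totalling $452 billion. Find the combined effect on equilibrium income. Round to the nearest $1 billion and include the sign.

Expenditure multiplier = 1/(1 − c(1−t) + m) = 1/(1 − 0.87×0.89 + 0.19) = 1/0.4157 ≈ 2.406.
ΔG contributes k·ΔG = (+$40 billion) / 0.4157 ≈ +$96.2 billion.
ΔT of −$452 billion changes first-round spending by −c·ΔT = +$393.24 billion, contributing k·(−c·ΔT) = (+$393.24 billion) / 0.4157 ≈ +$946 billion.
Net ΔY = k(ΔG − c·ΔT) = (+$433.24 billion) / 0.4157 ≈ +$1,042 billion.

+$1,042 billion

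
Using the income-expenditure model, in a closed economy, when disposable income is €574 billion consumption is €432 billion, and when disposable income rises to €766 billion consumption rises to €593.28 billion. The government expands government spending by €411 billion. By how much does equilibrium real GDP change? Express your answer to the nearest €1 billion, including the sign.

MPC = ΔC/ΔYd = (593.28 − 432)/(766 − 574) = 161.28/192 = 0.84.
Spending multiplier = 1/(1 − MPC) = 1/(1 − 0.84) = 1/0.16 = 6.25.
ΔY = k × ΔG = (+€411 billion) / 0.16 ≈ +€2,569 billion.

+€2,569 billion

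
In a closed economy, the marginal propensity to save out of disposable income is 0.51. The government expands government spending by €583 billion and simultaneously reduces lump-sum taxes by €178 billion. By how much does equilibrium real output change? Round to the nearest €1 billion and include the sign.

+€1,314 billion

MPC = 1 − MPS = 1 − 0.51 = 0.49.
Expenditure multiplier = 1/(1 − MPC) = 1/(1 − 0.49) = 1/0.51 ≈ 1.961.
ΔG contributes k·ΔG = (+€583 billion) / 0.51 ≈ +€1,143.1 billion.
ΔT of −€178 billion changes first-round spending by −c·ΔT = +€87.22 billion, contributing k·(−c·ΔT) = (+€87.22 billion) / 0.51 ≈ +€171 billion.
Net ΔY = k(ΔG − c·ΔT) = (+€670.22 billion) / 0.51 ≈ +€1,314 billion.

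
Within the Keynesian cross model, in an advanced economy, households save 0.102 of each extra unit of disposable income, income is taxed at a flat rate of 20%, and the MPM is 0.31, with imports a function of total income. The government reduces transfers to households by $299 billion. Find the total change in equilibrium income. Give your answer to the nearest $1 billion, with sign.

MPC = 1 − MPS = 1 − 0.102 = 0.898.
The transfer change shifts disposable income by −$299 billion, so first-round consumption changes by c·ΔTR = 0.898 × (−$299 billion) = −$268.502 billion.
Expenditure multiplier = 1/(1 − c(1−t) + m) = 1/(1 − 0.898×0.8 + 0.31) = 1/0.5916 ≈ 1.69.
The transfer multiplier is c × k ≈ 1.518, so ΔY = k × (c·ΔTR) = (−$268.502 billion) / 0.5916 ≈ −$454 billion.

−$454 billion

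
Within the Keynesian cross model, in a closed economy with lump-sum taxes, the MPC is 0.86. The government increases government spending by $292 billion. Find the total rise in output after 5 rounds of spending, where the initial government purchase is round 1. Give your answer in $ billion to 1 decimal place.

Round 1 adds ΔG = $292 billion; each later round is MPC = 0.86 times the previous.
After 5 rounds: 292 + 251.12 + 215.9632 + 185.728352 + 159.72638272 = ΔG·(1 − c^5)/(1 − c) = 292 × (1 − 0.4704270176)/0.14 ≈ $1,104.5 billion.

$1,104.5 billion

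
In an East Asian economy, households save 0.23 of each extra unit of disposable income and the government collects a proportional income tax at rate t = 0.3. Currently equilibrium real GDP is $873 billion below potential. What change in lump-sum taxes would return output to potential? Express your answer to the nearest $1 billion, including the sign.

MPC = 1 − MPS = 1 − 0.23 = 0.77.
Spending multiplier = 1/(1 − c(1−t)) = 1/(1 − 0.77×0.7) = 1/0.461 ≈ 2.169.
Tax multiplier = −c·k = −0.77/0.461 ≈ −1.67. Need ΔY = +$873 billion, so ΔT = ΔY/(−c·k) = −(+$873 billion) × 0.461 / 0.77 ≈ −$523 billion.
The government should cut lump-sum taxes by $523 billion.

−$523 billion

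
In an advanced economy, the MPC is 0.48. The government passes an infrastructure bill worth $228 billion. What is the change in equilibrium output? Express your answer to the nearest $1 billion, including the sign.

+$438 billion

Spending multiplier = 1/(1 − MPC) = 1/(1 − 0.48) = 1/0.52 ≈ 1.923.
ΔY = k × ΔG = (+$228 billion) / 0.52 ≈ +$438 billion.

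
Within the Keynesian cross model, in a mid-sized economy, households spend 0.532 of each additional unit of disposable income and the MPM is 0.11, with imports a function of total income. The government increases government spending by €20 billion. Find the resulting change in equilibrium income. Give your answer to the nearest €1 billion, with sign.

+€35 billion

Government-spending multiplier = 1/(1 − c + m) = 1/(1 − 0.532 + 0.11) = 1/0.578 ≈ 1.73.
ΔY = k × ΔG = (+€20 billion) / 0.578 ≈ +€35 billion.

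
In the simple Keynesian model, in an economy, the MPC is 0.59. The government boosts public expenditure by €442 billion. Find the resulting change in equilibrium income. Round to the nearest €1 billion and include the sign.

+€1,078 billion

Government-spending multiplier = 1/(1 − MPC) = 1/(1 − 0.59) = 1/0.41 ≈ 2.439.
ΔY = k × ΔG = (+€442 billion) / 0.41 ≈ +€1,078 billion.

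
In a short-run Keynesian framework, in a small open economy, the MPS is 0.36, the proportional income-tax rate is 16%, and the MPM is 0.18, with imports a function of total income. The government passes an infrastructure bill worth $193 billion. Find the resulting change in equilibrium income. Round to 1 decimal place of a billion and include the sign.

MPC = 1 − MPS = 1 − 0.36 = 0.64.
Government-spending multiplier = 1/(1 − c(1−t) + m) = 1/(1 − 0.64×0.84 + 0.18) = 1/0.6424 ≈ 1.557.
ΔY = k × ΔG = (+$193 billion) / 0.6424 ≈ +$300.4 billion.

+$300.4 billion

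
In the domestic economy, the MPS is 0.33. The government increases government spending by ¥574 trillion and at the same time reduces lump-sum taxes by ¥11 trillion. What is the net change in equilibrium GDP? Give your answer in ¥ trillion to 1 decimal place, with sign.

MPC = 1 − MPS = 1 − 0.33 = 0.67.
Expenditure multiplier = 1/(1 − MPC) = 1/(1 − 0.67) = 1/0.33 ≈ 3.03.
ΔG contributes k·ΔG = (+¥574 trillion) / 0.33 ≈ +¥1,739.4 trillion.
ΔT of −¥11 trillion changes first-round spending by −c·ΔT = +¥7.37 trillion, contributing k·(−c·ΔT) = (+¥7.37 trillion) / 0.33 ≈ +¥22.3 trillion.
Net ΔY = k(ΔG − c·ΔT) = (+¥581.37 trillion) / 0.33 ≈ +¥1,761.7 trillion.

+¥1,761.7 trillion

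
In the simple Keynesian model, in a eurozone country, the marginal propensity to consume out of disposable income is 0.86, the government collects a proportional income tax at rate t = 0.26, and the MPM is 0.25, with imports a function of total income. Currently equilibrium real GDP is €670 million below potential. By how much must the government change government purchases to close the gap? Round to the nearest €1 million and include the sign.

Spending multiplier = 1/(1 − c(1−t) + m) = 1/(1 − 0.86×0.74 + 0.25) = 1/0.6136 ≈ 1.63.
Need ΔY = +€670 million, so ΔG = ΔY/k = (+€670 million) × 0.6136 ≈ +€411 million.
The government should increase government purchases by €411 million.

+€411 million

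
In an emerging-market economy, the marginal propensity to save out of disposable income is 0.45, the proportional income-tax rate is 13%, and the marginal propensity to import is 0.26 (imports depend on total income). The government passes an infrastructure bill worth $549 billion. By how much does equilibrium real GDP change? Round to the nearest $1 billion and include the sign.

+$702 billion

MPC = 1 − MPS = 1 − 0.45 = 0.55.
Spending multiplier = 1/(1 − c(1−t) + m) = 1/(1 − 0.55×0.87 + 0.26) = 1/0.7815 ≈ 1.28.
ΔY = k × ΔG = (+$549 billion) / 0.7815 ≈ +$702 billion.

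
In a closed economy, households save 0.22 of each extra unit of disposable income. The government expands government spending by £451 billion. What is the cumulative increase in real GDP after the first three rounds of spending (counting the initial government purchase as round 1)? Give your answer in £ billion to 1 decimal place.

£1,077.2 billion

MPC = 1 − MPS = 1 − 0.22 = 0.78.
Round 1 adds ΔG = £451 billion; each later round is MPC = 0.78 times the previous.
After 3 rounds: 451 + 351.78 + 274.3884 = ΔG·(1 − c^3)/(1 − c) = 451 × (1 − 0.474552)/0.22 ≈ £1,077.2 billion.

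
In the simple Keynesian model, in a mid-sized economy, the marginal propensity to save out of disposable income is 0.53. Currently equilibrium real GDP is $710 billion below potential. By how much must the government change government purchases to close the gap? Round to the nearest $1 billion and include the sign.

MPC = 1 − MPS = 1 − 0.53 = 0.47.
Spending multiplier = 1/(1 − MPC) = 1/(1 − 0.47) = 1/0.53 ≈ 1.887.
Need ΔY = +$710 billion, so ΔG = ΔY/k = (+$710 billion) × 0.53 ≈ +$376 billion.
The government should increase government purchases by $376 billion.

+$376 billion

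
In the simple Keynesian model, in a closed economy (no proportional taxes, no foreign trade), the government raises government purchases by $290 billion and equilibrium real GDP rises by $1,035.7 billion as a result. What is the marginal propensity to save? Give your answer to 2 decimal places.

Implied spending multiplier k = ΔY/ΔG = 1,035.7/290 ≈ 3.5714.
Since k = 1/(1 − MPC), MPC = 1 − 1/k = 1 − ΔG/ΔY = 1 − 290/1,035.7 ≈ 0.72.
MPS = 1 − MPC = 0.28.

0.28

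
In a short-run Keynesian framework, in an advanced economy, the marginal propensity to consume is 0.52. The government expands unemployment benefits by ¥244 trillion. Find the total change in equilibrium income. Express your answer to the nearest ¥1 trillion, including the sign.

The transfer change shifts disposable income by +¥244 trillion, so first-round consumption changes by c·ΔTR = 0.52 × (+¥244 trillion) = +¥126.88 trillion.
Expenditure multiplier = 1/(1 − MPC) = 1/(1 − 0.52) = 1/0.48 ≈ 2.083.
The transfer multiplier is c × k ≈ 1.083, so ΔY = k × (c·ΔTR) = (+¥126.88 trillion) / 0.48 ≈ +¥264 trillion.

+¥264 trillion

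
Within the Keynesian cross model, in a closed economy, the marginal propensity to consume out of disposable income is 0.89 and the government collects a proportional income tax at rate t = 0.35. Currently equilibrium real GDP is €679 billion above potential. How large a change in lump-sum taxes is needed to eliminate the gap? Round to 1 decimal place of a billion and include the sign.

+€321.6 billion

Spending multiplier = 1/(1 − c(1−t)) = 1/(1 − 0.89×0.65) = 1/0.4215 ≈ 2.372.
Tax multiplier = −c·k = −0.89/0.4215 ≈ −2.112. Need ΔY = −€679 billion, so ΔT = ΔY/(−c·k) = −(−€679 billion) × 0.4215 / 0.89 ≈ +€321.6 billion.
The government should raise lump-sum taxes by €321.6 billion.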